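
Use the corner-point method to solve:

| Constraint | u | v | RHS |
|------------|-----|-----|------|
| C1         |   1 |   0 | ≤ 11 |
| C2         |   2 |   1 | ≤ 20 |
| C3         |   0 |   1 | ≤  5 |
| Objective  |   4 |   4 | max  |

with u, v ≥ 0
u = 7.5, v = 5, z = 50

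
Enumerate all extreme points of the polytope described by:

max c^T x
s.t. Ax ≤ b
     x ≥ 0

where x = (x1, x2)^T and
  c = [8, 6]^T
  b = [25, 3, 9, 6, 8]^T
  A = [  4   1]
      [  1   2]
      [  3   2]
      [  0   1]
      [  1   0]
Each vertex is the intersection of two constraint boundaries that also satisfies all remaining constraints:
  x1 = 0 and x2 = 0 → (0, 0)
  x1 + 2x2 = 3 and 3x1 + 2x2 = 9 → (3, 0)
  x1 + 2x2 = 3 and x1 = 0 → (0, 1.5)

Vertices: (0, 0), (3, 0), (0, 1.5)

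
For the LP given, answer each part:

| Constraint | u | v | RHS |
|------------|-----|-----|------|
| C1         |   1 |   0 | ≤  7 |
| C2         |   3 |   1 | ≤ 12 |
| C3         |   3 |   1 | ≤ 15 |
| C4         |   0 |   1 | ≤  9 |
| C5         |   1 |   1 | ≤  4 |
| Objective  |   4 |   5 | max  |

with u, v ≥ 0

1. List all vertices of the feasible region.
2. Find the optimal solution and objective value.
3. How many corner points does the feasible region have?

1. (0, 0), (4, 0), (0, 4)
2. u = 0, v = 4, z = 20
3. 3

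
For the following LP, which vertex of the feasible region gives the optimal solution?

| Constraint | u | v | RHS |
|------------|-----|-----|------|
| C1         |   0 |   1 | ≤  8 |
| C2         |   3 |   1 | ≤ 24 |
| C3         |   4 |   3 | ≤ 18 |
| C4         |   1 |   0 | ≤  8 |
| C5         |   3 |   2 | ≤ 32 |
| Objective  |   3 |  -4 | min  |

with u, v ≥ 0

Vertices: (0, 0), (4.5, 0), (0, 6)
Evaluating z = 3u - 4v at each vertex:
  (0, 0): z = 0
  (4.5, 0): z = 13.5
  (0, 6): z = -24

The smallest value is z = -24, attained at (0, 6).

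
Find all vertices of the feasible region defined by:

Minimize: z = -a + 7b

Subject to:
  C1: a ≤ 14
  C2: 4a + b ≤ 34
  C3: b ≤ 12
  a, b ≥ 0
Each vertex is the intersection of two constraint boundaries that also satisfies all remaining constraints:
  a = 0 and b = 0 → (0, 0)
  4a + b = 34 and b = 0 → (8.5, 0)
  4a + b = 34 and b = 12 → (5.5, 12)
  b = 12 and a = 0 → (0, 12)

Vertices: (0, 0), (8.5, 0), (5.5, 12), (0, 12)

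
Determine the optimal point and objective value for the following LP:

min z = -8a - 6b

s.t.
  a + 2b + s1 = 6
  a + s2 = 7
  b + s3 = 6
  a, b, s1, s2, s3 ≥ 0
Each vertex is the intersection of two constraint boundaries that also satisfies all remaining constraints:
  a = 0 and b = 0 → (0, 0)
  a + 2b = 6 and b = 0 → (6, 0)
  a + 2b = 6 and a = 0 → (0, 3)

Evaluating z = -8a - 6b at each vertex:
  (0, 0): z = 0
  (6, 0): z = -48
  (0, 3): z = -18

The minimum is at (6, 0) with z = -48.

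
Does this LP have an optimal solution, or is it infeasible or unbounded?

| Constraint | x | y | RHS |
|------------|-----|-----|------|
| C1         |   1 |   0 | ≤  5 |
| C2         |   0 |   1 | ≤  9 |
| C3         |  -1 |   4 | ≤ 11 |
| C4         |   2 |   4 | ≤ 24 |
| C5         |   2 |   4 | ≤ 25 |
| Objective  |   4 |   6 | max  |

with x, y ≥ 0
The point (5, 3.5) satisfies every constraint, so the LP is feasible; the constraints give x ≤ 5 and y ≤ 9, which with x, y ≥ 0 keep the feasible region inside a bounded box. A feasible, bounded LP attains a finite optimum at a vertex.

Evaluating z = 4x + 6y at each vertex:
  (0, 0): z = 0
  (5, 0): z = 20
  (5, 3.5): z = 41
  (4.333, 3.833): z = 40.33
  (0, 2.75): z = 16.5

Bounded optimum: z* = 41 at (5, 3.5).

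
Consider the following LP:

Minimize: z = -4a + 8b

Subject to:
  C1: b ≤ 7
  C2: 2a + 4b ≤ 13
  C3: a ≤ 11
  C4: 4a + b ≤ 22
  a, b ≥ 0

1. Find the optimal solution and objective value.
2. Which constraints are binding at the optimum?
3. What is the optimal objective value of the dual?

1. a = 5.5, b = 0, z = -22
2. C4, b ≥ 0
3. -22 (by strong duality, equal to the primal optimum)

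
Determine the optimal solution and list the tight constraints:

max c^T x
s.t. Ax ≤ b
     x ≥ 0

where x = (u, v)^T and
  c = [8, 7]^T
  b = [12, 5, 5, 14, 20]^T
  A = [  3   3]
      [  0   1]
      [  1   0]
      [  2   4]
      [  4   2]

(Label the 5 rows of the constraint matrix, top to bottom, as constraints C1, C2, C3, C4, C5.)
Optimal: u = 4, v = 0
Slack at optimum:
  C1: slack = 0 (binding)
  C2: slack = 5
  C3: slack = 1
  C4: slack = 6
  C5: slack = 4
  u ≥ 0: u = 4
  v ≥ 0: v = 0 (binding)
Binding constraints: C1, v ≥ 0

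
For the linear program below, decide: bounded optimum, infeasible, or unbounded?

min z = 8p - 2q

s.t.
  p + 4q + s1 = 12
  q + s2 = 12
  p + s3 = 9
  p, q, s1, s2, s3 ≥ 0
The point (0, 3) satisfies every constraint, so the LP is feasible; the constraints give p ≤ 9 and q ≤ 12, which with p, q ≥ 0 keep the feasible region inside a bounded box. A feasible, bounded LP attains a finite optimum at a vertex.

Feasible with finite optimum z* = -6 at (0, 3).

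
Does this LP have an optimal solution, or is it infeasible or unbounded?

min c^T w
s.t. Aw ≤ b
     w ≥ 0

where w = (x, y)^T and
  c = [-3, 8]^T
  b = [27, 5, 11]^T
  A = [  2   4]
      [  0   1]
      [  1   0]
The point (11, 0) satisfies every constraint, so the LP is feasible; the constraints give x ≤ 11 and y ≤ 5, which with x, y ≥ 0 keep the feasible region inside a bounded box. A feasible, bounded LP attains a finite optimum at a vertex.

Evaluating z = -3x + 8y at each vertex:
  (0, 0): z = 0
  (11, 0): z = -33
  (11, 1.25): z = -23
  (3.5, 5): z = 29.5
  (0, 5): z = 40

Feasible with finite optimum z* = -33 at (11, 0).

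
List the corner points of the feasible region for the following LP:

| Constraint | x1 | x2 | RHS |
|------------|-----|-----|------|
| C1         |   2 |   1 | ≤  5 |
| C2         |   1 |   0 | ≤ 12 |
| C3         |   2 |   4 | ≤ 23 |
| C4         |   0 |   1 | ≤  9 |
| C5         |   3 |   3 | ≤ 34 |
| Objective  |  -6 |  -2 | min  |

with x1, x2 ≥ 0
Each vertex is the intersection of two constraint boundaries that also satisfies all remaining constraints:
  x1 = 0 and x2 = 0 → (0, 0)
  2x1 + x2 = 5 and x2 = 0 → (2.5, 0)
  2x1 + x2 = 5 and x1 = 0 → (0, 5)

Vertices: (0, 0), (2.5, 0), (0, 5)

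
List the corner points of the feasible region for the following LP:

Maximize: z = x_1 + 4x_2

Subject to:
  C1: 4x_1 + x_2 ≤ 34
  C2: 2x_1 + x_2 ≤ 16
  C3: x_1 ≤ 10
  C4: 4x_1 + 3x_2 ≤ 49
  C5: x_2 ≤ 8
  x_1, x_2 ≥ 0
Each vertex is the intersection of two constraint boundaries that also satisfies all remaining constraints:
  x_1 = 0 and x_2 = 0 → (0, 0)
  2x_1 + x_2 = 16 and x_2 = 0 → (8, 0)
  2x_1 + x_2 = 16 and x_2 = 8 → (4, 8)
  x_2 = 8 and x_1 = 0 → (0, 8)

Vertices: (0, 0), (8, 0), (4, 8), (0, 8)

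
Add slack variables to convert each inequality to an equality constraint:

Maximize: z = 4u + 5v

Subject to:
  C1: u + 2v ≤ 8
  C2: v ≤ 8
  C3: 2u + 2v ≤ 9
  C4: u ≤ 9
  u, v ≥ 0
max z = 4u + 5v

s.t.
  u + 2v + s1 = 8
  v + s2 = 8
  2u + 2v + s3 = 9
  u + s4 = 9
  u, v, s1, s2, s3, s4 ≥ 0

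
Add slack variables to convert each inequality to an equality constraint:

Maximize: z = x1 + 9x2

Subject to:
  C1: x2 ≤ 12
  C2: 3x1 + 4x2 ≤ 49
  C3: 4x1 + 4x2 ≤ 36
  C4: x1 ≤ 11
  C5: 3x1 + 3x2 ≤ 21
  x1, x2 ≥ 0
max z = x1 + 9x2

s.t.
  x2 + s1 = 12
  3x1 + 4x2 + s2 = 49
  4x1 + 4x2 + s3 = 36
  x1 + s4 = 11
  3x1 + 3x2 + s5 = 21
  x1, x2, s1, s2, s3, s4, s5 ≥ 0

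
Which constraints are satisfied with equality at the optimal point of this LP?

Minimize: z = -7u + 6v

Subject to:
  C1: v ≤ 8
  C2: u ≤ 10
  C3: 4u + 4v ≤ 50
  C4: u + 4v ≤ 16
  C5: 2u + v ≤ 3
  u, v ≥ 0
Optimal: u = 1.5, v = 0
Binding: C5, v ≥ 0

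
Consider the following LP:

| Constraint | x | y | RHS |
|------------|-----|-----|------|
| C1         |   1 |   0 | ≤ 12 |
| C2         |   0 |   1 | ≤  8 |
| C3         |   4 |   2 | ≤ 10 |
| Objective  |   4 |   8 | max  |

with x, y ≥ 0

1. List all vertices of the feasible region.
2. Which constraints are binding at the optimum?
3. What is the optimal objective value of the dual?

1. (0, 0), (2.5, 0), (0, 5)
2. C3, x ≥ 0
3. 40 (by strong duality, equal to the primal optimum)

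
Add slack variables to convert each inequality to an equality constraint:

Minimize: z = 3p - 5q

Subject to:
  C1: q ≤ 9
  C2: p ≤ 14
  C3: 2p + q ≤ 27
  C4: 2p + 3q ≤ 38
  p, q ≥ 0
min z = 3p - 5q

s.t.
  q + s1 = 9
  p + s2 = 14
  2p + q + s3 = 27
  2p + 3q + s4 = 38
  p, q, s1, s2, s3, s4 ≥ 0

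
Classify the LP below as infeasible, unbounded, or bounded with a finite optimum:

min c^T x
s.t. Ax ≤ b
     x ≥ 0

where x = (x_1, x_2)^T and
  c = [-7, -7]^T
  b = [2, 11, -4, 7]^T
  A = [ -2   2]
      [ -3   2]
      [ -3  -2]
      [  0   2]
Feasible point: (1, 1) satisfies every constraint, so the LP is feasible.
Direction d = (1, 0): for each constraint row a, a·d ≤ 0 —
  (-2)(1) + (2)(0) = -2 ≤ 0
  (-3)(1) + (2)(0) = -3 ≤ 0
  (-3)(1) + (-2)(0) = -3 ≤ 0
  (0)(1) + (2)(0) = 0 ≤ 0
and d ≥ 0, so (1, 1) + t·d stays feasible for every t ≥ 0. Along this ray z = -7x_1 - 7x_2 changes by -7 per unit t, so z → −∞.

The LP is unbounded; z can be made arbitrarily small.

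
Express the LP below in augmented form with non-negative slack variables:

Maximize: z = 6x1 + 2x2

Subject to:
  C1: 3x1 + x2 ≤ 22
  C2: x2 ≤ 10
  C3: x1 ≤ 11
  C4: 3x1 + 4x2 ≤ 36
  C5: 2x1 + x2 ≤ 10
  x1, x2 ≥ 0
max z = 6x1 + 2x2

s.t.
  3x1 + x2 + s1 = 22
  x2 + s2 = 10
  x1 + s3 = 11
  3x1 + 4x2 + s4 = 36
  2x1 + x2 + s5 = 10
  x1, x2, s1, s2, s3, s4, s5 ≥ 0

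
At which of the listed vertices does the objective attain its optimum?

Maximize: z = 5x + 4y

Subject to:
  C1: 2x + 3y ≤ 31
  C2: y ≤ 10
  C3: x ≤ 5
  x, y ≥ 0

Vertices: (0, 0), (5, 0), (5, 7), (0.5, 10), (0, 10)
(5, 7) with z = 53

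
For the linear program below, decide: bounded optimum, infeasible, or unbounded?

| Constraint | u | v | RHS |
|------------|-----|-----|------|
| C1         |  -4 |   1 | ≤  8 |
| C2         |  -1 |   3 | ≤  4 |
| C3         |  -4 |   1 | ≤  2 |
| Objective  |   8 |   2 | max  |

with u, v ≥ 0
Feasible point: (0, 0) satisfies every constraint, so the LP is feasible.
Direction d = (1, 0): for each constraint row a, a·d ≤ 0 —
  (-4)(1) + (1)(0) = -4 ≤ 0
  (-1)(1) + (3)(0) = -1 ≤ 0
  (-4)(1) + (1)(0) = -4 ≤ 0
and d ≥ 0, so (0, 0) + t·d stays feasible for every t ≥ 0. Along this ray z = 8u + 2v changes by 8 per unit t, so z → +∞.

Unbounded: there is a feasible ray along which z → +∞.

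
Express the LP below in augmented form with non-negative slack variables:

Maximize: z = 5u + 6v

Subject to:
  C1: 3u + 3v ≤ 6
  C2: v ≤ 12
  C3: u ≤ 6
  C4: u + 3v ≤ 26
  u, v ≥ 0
max z = 5u + 6v

s.t.
  3u + 3v + s1 = 6
  v + s2 = 12
  u + s3 = 6
  u + 3v + s4 = 26
  u, v, s1, s2, s3, s4 ≥ 0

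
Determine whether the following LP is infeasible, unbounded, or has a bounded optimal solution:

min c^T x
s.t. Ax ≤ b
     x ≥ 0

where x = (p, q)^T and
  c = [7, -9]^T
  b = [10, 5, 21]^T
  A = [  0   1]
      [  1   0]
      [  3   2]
The point (0, 10) satisfies every constraint, so the LP is feasible; the constraints give p ≤ 5 and q ≤ 10, which with p, q ≥ 0 keep the feasible region inside a bounded box. A feasible, bounded LP attains a finite optimum at a vertex.

Evaluating z = 7p - 9q at each vertex:
  (0, 0): z = 0
  (5, 0): z = 35
  (5, 3): z = 8
  (0.3333, 10): z = -87.67
  (0, 10): z = -90

Bounded optimum: z* = -90 at (0, 10).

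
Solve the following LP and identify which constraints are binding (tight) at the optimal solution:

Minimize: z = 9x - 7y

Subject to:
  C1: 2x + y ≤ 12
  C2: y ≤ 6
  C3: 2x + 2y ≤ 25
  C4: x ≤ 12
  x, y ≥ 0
Optimal: x = 0, y = 6
Binding: C2, x ≥ 0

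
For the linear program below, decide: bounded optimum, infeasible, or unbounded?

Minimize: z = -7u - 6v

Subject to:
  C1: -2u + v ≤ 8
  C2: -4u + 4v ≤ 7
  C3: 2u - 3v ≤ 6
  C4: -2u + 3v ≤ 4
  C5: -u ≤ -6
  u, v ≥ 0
Feasible point: (6, 2) satisfies every constraint, so the LP is feasible.
Direction d = (3, 2): for each constraint row a, a·d ≤ 0 —
  (-2)(3) + (1)(2) = -4 ≤ 0
  (-4)(3) + (4)(2) = -4 ≤ 0
  (2)(3) + (-3)(2) = 0 ≤ 0
  (-2)(3) + (3)(2) = 0 ≤ 0
  (-1)(3) + (0)(2) = -3 ≤ 0
and d ≥ 0, so (6, 2) + t·d stays feasible for every t ≥ 0. Along this ray z = -7u - 6v changes by -33 per unit t, so z → −∞.

Unbounded: there is a feasible ray along which z → −∞.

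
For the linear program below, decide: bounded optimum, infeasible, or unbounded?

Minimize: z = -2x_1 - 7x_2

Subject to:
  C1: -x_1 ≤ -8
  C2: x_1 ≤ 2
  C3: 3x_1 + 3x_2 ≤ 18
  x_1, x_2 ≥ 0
C2 requires x_1 ≤ 2, while C1 (-x_1 ≤ -8) is equivalent to x_1 ≥ 8. Together they would need 8 ≤ x_1 ≤ 2, which is impossible since 8 > 2. No point satisfies all constraints.

Infeasible: no point satisfies all constraints simultaneously.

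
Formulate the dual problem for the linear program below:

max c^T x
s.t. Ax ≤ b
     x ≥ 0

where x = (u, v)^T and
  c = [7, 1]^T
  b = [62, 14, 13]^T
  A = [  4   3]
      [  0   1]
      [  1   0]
Minimize: z = 62y1 + 14y2 + 13y3

Subject to:
  C1: -4y1 - y3 ≤ -7
  C2: -3y1 - y2 ≤ -1
  y1, y2, y3 ≥ 0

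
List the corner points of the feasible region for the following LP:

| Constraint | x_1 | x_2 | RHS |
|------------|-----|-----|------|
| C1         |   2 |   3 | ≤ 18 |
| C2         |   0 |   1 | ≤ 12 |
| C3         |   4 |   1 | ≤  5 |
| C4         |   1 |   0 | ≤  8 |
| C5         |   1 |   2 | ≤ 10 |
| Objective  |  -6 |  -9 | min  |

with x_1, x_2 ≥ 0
Each vertex is the intersection of two constraint boundaries that also satisfies all remaining constraints:
  x_1 = 0 and x_2 = 0 → (0, 0)
  4x_1 + x_2 = 5 and x_2 = 0 → (1.25, 0)
  4x_1 + x_2 = 5 and x_1 + 2x_2 = 10 → (0, 5)

Vertices: (0, 0), (1.25, 0), (0, 5)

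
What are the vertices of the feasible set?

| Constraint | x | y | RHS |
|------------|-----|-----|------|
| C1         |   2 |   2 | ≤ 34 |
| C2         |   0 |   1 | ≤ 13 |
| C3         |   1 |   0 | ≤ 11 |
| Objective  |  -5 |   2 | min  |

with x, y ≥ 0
Each vertex is the intersection of two constraint boundaries that also satisfies all remaining constraints:
  x = 0 and y = 0 → (0, 0)
  x = 11 and y = 0 → (11, 0)
  2x + 2y = 34 and x = 11 → (11, 6)
  2x + 2y = 34 and y = 13 → (4, 13)
  y = 13 and x = 0 → (0, 13)

Vertices: (0, 0), (11, 0), (11, 6), (4, 13), (0, 13)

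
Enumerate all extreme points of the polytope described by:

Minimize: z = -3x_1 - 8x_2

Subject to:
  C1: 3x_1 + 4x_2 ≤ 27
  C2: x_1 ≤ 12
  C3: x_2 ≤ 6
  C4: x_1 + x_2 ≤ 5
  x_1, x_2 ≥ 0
Each vertex is the intersection of two constraint boundaries that also satisfies all remaining constraints:
  x_1 = 0 and x_2 = 0 → (0, 0)
  x_1 + x_2 = 5 and x_2 = 0 → (5, 0)
  x_1 + x_2 = 5 and x_1 = 0 → (0, 5)

Vertices: (0, 0), (5, 0), (0, 5)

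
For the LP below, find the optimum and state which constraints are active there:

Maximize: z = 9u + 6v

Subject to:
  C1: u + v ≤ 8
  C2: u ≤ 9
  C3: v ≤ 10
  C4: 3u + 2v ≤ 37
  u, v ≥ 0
Optimal: u = 8, v = 0
Slack at optimum:
  C1: slack = 0 (binding)
  C2: slack = 1
  C3: slack = 10
  C4: slack = 13
  u ≥ 0: u = 8
  v ≥ 0: v = 0 (binding)
Binding constraints: C1, v ≥ 0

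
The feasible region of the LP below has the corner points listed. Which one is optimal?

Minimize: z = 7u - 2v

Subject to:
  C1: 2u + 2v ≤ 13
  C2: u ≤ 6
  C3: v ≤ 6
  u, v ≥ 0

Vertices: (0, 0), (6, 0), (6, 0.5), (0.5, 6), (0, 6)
Evaluating z = 7u - 2v at each vertex:
  (0, 0): z = 0
  (6, 0): z = 42
  (6, 0.5): z = 41
  (0.5, 6): z = -8.5
  (0, 6): z = -12

The smallest value is z = -12, attained at (0, 6).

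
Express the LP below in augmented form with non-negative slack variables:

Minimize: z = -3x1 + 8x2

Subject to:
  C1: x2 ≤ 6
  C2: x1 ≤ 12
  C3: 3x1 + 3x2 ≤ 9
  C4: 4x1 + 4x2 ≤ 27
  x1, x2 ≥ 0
min z = -3x1 + 8x2

s.t.
  x2 + s1 = 6
  x1 + s2 = 12
  3x1 + 3x2 + s3 = 9
  4x1 + 4x2 + s4 = 27
  x1, x2, s1, s2, s3, s4 ≥ 0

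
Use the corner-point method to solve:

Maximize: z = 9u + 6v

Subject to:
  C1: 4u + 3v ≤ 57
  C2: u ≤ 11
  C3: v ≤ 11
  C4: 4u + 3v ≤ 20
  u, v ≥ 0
Each vertex is the intersection of two constraint boundaries that also satisfies all remaining constraints:
  u = 0 and v = 0 → (0, 0)
  4u + 3v = 20 and v = 0 → (5, 0)
  4u + 3v = 20 and u = 0 → (0, 6.667)

Evaluating z = 9u + 6v at each vertex:
  (0, 0): z = 0
  (5, 0): z = 45
  (0, 6.667): z = 40

The maximum is at (5, 0) with z = 45.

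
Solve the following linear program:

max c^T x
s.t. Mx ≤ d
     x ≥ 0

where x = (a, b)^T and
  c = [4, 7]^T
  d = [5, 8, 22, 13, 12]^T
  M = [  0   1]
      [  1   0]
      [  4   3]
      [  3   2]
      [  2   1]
Each vertex is the intersection of two constraint boundaries that also satisfies all remaining constraints:
  a = 0 and b = 0 → (0, 0)
  3a + 2b = 13 and b = 0 → (4.333, 0)
  b = 5 and 3a + 2b = 13 → (1, 5)
  b = 5 and a = 0 → (0, 5)

Evaluating z = 4a + 7b at each vertex:
  (0, 0): z = 0
  (4.333, 0): z = 17.33
  (1, 5): z = 39
  (0, 5): z = 35

The maximum is at (1, 5) with z = 39.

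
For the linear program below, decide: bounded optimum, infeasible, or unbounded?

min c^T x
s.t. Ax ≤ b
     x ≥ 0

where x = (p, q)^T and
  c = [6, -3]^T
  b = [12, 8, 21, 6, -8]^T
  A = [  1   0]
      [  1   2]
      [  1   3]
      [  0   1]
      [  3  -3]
The point (0, 4) satisfies every constraint, so the LP is feasible; the constraints give p ≤ 12 and q ≤ 6, which with p, q ≥ 0 keep the feasible region inside a bounded box. A feasible, bounded LP attains a finite optimum at a vertex.

Evaluating z = 6p - 3q at each vertex:
  (0, 2.667): z = -8
  (0.8889, 3.556): z = -5.333
  (0, 4): z = -12

The LP has an optimal solution: (0, 4) with z = -12.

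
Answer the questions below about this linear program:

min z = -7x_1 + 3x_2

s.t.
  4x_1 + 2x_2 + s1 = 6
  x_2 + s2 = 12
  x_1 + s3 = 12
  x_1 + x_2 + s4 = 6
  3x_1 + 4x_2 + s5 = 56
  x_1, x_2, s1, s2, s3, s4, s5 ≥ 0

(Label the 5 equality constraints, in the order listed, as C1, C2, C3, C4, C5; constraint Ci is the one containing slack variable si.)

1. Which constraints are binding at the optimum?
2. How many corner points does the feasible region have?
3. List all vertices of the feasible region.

1. C1, x_2 ≥ 0
2. 3
3. (0, 0), (1.5, 0), (0, 3)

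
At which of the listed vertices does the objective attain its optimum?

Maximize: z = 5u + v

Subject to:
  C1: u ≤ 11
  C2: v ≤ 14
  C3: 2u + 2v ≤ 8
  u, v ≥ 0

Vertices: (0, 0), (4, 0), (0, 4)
Evaluating z = 5u + v at each vertex:
  (0, 0): z = 0
  (4, 0): z = 20
  (0, 4): z = 4

The largest value is z = 20, attained at (4, 0).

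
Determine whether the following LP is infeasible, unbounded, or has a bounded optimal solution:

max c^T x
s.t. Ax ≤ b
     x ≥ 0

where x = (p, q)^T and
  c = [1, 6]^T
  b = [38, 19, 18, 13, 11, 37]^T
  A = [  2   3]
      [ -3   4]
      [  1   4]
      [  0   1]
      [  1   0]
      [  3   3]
The point (0, 4.5) satisfies every constraint, so the LP is feasible; the constraints give p ≤ 11 and q ≤ 13, which with p, q ≥ 0 keep the feasible region inside a bounded box. A feasible, bounded LP attains a finite optimum at a vertex.

Evaluating z = p + 6q at each vertex:
  (0, 0): z = 0
  (11, 0): z = 11
  (11, 1.333): z = 19
  (10.44, 1.889): z = 21.78
  (0, 4.5): z = 27

The LP has an optimal solution: (0, 4.5) with z = 27.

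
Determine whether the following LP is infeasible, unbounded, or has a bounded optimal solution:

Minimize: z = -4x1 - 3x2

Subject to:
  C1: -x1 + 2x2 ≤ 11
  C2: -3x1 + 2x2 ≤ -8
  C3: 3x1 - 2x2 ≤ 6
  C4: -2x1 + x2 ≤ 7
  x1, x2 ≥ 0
C3 requires 3x1 - 2x2 ≤ 6, while C2 (-3x1 + 2x2 ≤ -8) is equivalent to 3x1 - 2x2 ≥ 8. Together they would need 8 ≤ 3x1 - 2x2 ≤ 6, which is impossible since 8 > 6. No point satisfies all constraints.

The feasible region is empty; the LP is infeasible.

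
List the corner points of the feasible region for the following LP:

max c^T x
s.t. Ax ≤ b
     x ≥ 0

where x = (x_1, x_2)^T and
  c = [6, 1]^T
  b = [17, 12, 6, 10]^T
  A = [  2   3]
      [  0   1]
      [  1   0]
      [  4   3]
Each vertex is the intersection of two constraint boundaries that also satisfies all remaining constraints:
  x_1 = 0 and x_2 = 0 → (0, 0)
  4x_1 + 3x_2 = 10 and x_2 = 0 → (2.5, 0)
  4x_1 + 3x_2 = 10 and x_1 = 0 → (0, 3.333)

Vertices: (0, 0), (2.5, 0), (0, 3.333)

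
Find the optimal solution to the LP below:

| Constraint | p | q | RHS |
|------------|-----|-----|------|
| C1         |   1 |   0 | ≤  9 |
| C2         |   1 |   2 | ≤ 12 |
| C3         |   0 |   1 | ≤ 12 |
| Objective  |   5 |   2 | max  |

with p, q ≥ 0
Each vertex is the intersection of two constraint boundaries that also satisfies all remaining constraints:
  p = 0 and q = 0 → (0, 0)
  p = 9 and q = 0 → (9, 0)
  p = 9 and p + 2q = 12 → (9, 1.5)
  p + 2q = 12 and p = 0 → (0, 6)

Evaluating z = 5p + 2q at each vertex:
  (0, 0): z = 0
  (9, 0): z = 45
  (9, 1.5): z = 48
  (0, 6): z = 12

The maximum is at (9, 1.5) with z = 48.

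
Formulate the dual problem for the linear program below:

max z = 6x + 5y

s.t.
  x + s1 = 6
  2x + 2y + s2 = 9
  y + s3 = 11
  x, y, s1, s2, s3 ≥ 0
Minimize: z = 6y1 + 9y2 + 11y3

Subject to:
  C1: -y1 - 2y2 ≤ -6
  C2: -2y2 - y3 ≤ -5
  y1, y2, y3 ≥ 0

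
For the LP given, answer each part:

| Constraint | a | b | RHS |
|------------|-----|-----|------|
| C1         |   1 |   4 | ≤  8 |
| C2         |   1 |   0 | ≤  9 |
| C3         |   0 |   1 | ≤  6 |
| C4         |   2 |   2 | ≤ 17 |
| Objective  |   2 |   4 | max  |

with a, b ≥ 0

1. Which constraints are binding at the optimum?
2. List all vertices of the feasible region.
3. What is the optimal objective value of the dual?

1. C1, b ≥ 0
2. (0, 0), (8, 0), (0, 2)
3. 16 (by strong duality, equal to the primal optimum)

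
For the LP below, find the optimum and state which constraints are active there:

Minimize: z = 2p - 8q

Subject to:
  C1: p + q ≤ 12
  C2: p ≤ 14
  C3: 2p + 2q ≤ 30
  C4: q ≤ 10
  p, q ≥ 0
Optimal: p = 0, q = 10
Slack at optimum:
  C1: slack = 2
  C2: slack = 14
  C3: slack = 10
  C4: slack = 0 (binding)
  p ≥ 0: p = 0 (binding)
  q ≥ 0: q = 10
Binding constraints: C4, p ≥ 0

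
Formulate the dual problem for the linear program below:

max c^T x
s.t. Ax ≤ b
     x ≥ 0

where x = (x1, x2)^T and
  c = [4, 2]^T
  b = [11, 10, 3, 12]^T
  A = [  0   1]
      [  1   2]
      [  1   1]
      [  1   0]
Minimize: z = 11y1 + 10y2 + 3y3 + 12y4

Subject to:
  C1: -y2 - y3 - y4 ≤ -4
  C2: -y1 - 2y2 - y3 ≤ -2
  y1, y2, y3, y4 ≥ 0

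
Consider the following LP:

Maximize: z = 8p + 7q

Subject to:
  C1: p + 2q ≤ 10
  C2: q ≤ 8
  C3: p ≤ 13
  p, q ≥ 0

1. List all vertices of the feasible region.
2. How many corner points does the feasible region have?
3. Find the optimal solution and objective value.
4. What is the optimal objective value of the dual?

1. (0, 0), (10, 0), (0, 5)
2. 3
3. p = 10, q = 0, z = 80
4. 80 (by strong duality, equal to the primal optimum)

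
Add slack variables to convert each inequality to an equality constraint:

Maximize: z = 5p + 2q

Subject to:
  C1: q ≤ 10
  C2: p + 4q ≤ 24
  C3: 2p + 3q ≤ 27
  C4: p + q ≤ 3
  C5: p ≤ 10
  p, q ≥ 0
max z = 5p + 2q

s.t.
  q + s1 = 10
  p + 4q + s2 = 24
  2p + 3q + s3 = 27
  p + q + s4 = 3
  p + s5 = 10
  p, q, s1, s2, s3, s4, s5 ≥ 0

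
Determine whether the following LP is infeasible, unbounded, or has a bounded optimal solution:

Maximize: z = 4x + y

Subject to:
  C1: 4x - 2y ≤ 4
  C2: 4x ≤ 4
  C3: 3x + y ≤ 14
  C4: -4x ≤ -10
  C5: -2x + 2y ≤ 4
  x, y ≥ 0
C2 requires 4x ≤ 4, while C4 (-4x ≤ -10) is equivalent to 4x ≥ 10. Together they would need 10 ≤ 4x ≤ 4, which is impossible since 10 > 4. No point satisfies all constraints.

Infeasible — the constraint set is empty.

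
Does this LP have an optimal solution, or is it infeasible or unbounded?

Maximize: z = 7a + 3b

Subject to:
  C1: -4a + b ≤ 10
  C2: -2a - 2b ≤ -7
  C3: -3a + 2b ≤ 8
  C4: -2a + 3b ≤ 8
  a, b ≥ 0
Feasible point: (1, 3) satisfies every constraint, so the LP is feasible.
Direction d = (1, 0): for each constraint row a, a·d ≤ 0 —
  (-4)(1) + (1)(0) = -4 ≤ 0
  (-2)(1) + (-2)(0) = -2 ≤ 0
  (-3)(1) + (2)(0) = -3 ≤ 0
  (-2)(1) + (3)(0) = -2 ≤ 0
and d ≥ 0, so (1, 3) + t·d stays feasible for every t ≥ 0. Along this ray z = 7a + 3b changes by 7 per unit t, so z → +∞.

The LP is unbounded; z can be made arbitrarily large.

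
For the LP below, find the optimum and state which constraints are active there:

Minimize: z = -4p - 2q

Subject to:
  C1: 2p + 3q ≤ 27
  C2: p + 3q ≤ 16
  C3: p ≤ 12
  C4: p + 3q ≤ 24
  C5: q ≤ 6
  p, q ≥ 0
Optimal: p = 12, q = 1
Slack at optimum:
  C1: slack = 0 (binding)
  C2: slack = 1
  C3: slack = 0 (binding)
  C4: slack = 9
  C5: slack = 5
  p ≥ 0: p = 12
  q ≥ 0: q = 1
Binding constraints: C1, C3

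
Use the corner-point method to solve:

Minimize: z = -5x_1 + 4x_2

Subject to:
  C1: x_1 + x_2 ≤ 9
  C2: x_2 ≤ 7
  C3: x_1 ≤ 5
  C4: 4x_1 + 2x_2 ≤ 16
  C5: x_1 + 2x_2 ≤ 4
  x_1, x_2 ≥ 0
Each vertex is the intersection of two constraint boundaries that also satisfies all remaining constraints:
  x_1 = 0 and x_2 = 0 → (0, 0)
  4x_1 + 2x_2 = 16 and x_1 + 2x_2 = 4 → (4, 0)
  x_1 + 2x_2 = 4 and x_1 = 0 → (0, 2)

Evaluating z = -5x_1 + 4x_2 at each vertex:
  (0, 0): z = 0
  (4, 0): z = -20
  (0, 2): z = 8

The minimum is at (4, 0) with z = -20.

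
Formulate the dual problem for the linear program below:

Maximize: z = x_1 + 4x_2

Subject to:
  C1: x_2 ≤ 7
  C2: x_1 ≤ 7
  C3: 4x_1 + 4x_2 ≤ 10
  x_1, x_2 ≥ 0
Minimize: z = 7y1 + 7y2 + 10y3

Subject to:
  C1: -y2 - 4y3 ≤ -1
  C2: -y1 - 4y3 ≤ -4
  y1, y2, y3 ≥ 0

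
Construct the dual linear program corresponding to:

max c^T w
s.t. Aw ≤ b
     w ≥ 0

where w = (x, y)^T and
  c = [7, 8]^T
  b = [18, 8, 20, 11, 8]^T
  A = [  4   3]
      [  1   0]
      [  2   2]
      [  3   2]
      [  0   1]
Minimize: z = 18y1 + 8y2 + 20y3 + 11y4 + 8y5

Subject to:
  C1: -4y1 - y2 - 2y3 - 3y4 ≤ -7
  C2: -3y1 - 2y3 - 2y4 - y5 ≤ -8
  y1, y2, y3, y4, y5 ≥ 0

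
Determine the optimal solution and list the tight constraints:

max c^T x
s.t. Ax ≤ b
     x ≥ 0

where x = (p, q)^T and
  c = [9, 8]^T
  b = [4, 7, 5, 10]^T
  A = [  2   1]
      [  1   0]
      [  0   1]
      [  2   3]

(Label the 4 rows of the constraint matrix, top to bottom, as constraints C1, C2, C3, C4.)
Optimal: p = 0.5, q = 3
Binding: C1, C4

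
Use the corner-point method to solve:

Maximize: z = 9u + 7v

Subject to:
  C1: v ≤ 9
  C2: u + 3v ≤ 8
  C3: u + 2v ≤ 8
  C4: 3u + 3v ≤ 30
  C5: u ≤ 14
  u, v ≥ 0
Each vertex is the intersection of two constraint boundaries that also satisfies all remaining constraints:
  u = 0 and v = 0 → (0, 0)
  u + 3v = 8 and u + 2v = 8 → (8, 0)
  u + 3v = 8 and u = 0 → (0, 2.667)

Evaluating z = 9u + 7v at each vertex:
  (0, 0): z = 0
  (8, 0): z = 72
  (0, 2.667): z = 18.67

The maximum is at (8, 0) with z = 72.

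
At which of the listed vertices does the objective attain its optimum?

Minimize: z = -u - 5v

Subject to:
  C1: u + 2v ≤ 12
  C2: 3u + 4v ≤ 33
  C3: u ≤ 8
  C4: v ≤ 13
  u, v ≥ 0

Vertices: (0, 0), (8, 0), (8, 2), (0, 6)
Evaluating z = -u - 5v at each vertex:
  (0, 0): z = 0
  (8, 0): z = -8
  (8, 2): z = -18
  (0, 6): z = -30

The smallest value is z = -30, attained at (0, 6).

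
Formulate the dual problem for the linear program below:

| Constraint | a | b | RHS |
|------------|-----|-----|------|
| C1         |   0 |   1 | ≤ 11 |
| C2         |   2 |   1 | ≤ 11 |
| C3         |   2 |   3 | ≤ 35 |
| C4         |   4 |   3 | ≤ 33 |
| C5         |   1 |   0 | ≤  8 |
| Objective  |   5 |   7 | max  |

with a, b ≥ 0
Minimize: z = 11y1 + 11y2 + 35y3 + 33y4 + 8y5

Subject to:
  C1: -2y2 - 2y3 - 4y4 - y5 ≤ -5
  C2: -y1 - y2 - 3y3 - 3y4 ≤ -7
  y1, y2, y3, y4, y5 ≥ 0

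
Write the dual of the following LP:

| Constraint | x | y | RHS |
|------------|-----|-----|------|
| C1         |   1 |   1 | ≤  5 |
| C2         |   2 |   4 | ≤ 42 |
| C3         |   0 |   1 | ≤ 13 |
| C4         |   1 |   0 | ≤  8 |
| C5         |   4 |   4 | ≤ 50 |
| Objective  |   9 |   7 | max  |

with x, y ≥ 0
Minimize: z = 5y1 + 42y2 + 13y3 + 8y4 + 50y5

Subject to:
  C1: -y1 - 2y2 - y4 - 4y5 ≤ -9
  C2: -y1 - 4y2 - y3 - 4y5 ≤ -7
  y1, y2, y3, y4, y5 ≥ 0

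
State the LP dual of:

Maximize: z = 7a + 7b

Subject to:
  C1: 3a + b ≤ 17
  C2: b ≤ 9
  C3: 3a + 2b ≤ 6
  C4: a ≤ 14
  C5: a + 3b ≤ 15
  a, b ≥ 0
Minimize: z = 17y1 + 9y2 + 6y3 + 14y4 + 15y5

Subject to:
  C1: -3y1 - 3y3 - y4 - y5 ≤ -7
  C2: -y1 - y2 - 2y3 - 3y5 ≤ -7
  y1, y2, y3, y4, y5 ≥ 0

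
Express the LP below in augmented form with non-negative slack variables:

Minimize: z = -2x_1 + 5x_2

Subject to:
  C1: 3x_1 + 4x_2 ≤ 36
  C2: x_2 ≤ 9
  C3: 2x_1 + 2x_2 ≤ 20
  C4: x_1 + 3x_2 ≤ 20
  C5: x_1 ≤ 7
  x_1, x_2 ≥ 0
min z = -2x_1 + 5x_2

s.t.
  3x_1 + 4x_2 + s1 = 36
  x_2 + s2 = 9
  2x_1 + 2x_2 + s3 = 20
  x_1 + 3x_2 + s4 = 20
  x_1 + s5 = 7
  x_1, x_2, s1, s2, s3, s4, s5 ≥ 0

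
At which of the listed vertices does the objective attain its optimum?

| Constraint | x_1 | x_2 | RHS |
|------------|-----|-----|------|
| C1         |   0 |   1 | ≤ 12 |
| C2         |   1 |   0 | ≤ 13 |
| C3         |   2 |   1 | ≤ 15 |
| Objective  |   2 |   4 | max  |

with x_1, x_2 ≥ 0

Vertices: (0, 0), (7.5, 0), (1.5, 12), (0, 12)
(1.5, 12) with z = 51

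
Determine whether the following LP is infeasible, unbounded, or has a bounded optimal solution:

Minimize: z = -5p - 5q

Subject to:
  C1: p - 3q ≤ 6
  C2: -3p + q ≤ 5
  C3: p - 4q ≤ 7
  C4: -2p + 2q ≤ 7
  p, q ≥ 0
Feasible point: (0, 0) satisfies every constraint, so the LP is feasible.
Direction d = (1, 1): for each constraint row a, a·d ≤ 0 —
  (1)(1) + (-3)(1) = -2 ≤ 0
  (-3)(1) + (1)(1) = -2 ≤ 0
  (1)(1) + (-4)(1) = -3 ≤ 0
  (-2)(1) + (2)(1) = 0 ≤ 0
and d ≥ 0, so (0, 0) + t·d stays feasible for every t ≥ 0. Along this ray z = -5p - 5q changes by -10 per unit t, so z → −∞.

Unbounded: there is a feasible ray along which z → −∞.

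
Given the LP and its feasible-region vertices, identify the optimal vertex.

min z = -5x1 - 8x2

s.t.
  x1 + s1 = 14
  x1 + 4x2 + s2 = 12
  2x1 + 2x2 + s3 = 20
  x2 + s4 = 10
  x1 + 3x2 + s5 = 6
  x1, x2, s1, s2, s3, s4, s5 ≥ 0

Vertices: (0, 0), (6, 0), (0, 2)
Evaluating z = -5x1 - 8x2 at each vertex:
  (0, 0): z = 0
  (6, 0): z = -30
  (0, 2): z = -16

The smallest value is z = -30, attained at (6, 0).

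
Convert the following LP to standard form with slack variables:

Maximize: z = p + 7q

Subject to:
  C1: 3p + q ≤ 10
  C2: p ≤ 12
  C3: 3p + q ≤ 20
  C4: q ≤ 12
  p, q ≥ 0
max z = p + 7q

s.t.
  3p + q + s1 = 10
  p + s2 = 12
  3p + q + s3 = 20
  q + s4 = 12
  p, q, s1, s2, s3, s4 ≥ 0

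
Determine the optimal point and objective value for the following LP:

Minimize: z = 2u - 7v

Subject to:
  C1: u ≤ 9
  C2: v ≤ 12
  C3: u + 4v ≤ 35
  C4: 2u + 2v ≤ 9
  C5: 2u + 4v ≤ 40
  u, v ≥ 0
u = 0, v = 4.5, z = -31.5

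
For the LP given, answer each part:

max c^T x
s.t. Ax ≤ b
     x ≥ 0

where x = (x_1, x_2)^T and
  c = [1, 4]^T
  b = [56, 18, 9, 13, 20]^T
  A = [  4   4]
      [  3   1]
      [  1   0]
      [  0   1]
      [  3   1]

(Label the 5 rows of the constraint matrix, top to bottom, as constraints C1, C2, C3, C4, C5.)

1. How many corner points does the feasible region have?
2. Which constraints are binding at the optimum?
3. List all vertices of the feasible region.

1. 5
2. C1, C4
3. (0, 0), (6, 0), (2, 12), (1, 13), (0, 13)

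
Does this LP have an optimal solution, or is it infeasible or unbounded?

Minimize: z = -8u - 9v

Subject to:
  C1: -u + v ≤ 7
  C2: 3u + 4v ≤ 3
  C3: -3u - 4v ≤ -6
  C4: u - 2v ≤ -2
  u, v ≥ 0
C2 requires 3u + 4v ≤ 3, while C3 (-3u - 4v ≤ -6) is equivalent to 3u + 4v ≥ 6. Together they would need 6 ≤ 3u + 4v ≤ 3, which is impossible since 6 > 3. No point satisfies all constraints.

The feasible region is empty; the LP is infeasible.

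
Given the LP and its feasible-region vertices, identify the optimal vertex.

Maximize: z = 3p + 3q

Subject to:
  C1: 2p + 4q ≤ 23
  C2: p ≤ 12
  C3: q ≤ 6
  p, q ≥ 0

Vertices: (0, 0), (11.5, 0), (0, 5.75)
(11.5, 0) with z = 34.5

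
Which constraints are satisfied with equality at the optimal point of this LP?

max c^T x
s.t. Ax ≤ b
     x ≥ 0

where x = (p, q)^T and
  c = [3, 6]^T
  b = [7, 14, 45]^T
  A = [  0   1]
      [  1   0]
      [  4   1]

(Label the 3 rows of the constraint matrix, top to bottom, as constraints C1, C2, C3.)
Optimal: p = 9.5, q = 7
Slack at optimum:
  C1: slack = 0 (binding)
  C2: slack = 4.5
  C3: slack = 0 (binding)
  p ≥ 0: p = 9.5
  q ≥ 0: q = 7
Binding constraints: C1, C3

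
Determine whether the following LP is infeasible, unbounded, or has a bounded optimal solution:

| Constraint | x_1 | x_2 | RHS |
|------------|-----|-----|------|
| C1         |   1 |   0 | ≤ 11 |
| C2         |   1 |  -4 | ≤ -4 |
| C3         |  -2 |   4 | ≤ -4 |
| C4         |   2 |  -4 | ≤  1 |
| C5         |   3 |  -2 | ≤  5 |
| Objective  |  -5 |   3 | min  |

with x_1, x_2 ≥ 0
C4 requires 2x_1 - 4x_2 ≤ 1, while C3 (-2x_1 + 4x_2 ≤ -4) is equivalent to 2x_1 - 4x_2 ≥ 4. Together they would need 4 ≤ 2x_1 - 4x_2 ≤ 1, which is impossible since 4 > 1. No point satisfies all constraints.

Infeasible — the constraint set is empty.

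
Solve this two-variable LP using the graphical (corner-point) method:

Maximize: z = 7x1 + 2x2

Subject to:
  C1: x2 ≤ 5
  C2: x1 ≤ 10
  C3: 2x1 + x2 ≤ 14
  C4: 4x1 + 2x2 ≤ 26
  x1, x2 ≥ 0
x1 = 6.5, x2 = 0, z = 45.5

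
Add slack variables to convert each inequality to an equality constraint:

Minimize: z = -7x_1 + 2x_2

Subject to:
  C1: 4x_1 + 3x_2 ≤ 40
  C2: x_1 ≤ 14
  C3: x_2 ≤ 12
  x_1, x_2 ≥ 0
min z = -7x_1 + 2x_2

s.t.
  4x_1 + 3x_2 + s1 = 40
  x_1 + s2 = 14
  x_2 + s3 = 12
  x_1, x_2, s1, s2, s3 ≥ 0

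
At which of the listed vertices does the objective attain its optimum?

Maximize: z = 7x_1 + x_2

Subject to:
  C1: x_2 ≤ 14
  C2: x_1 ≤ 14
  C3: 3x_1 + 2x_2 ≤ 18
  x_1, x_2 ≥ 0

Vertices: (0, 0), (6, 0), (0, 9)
(6, 0) with z = 42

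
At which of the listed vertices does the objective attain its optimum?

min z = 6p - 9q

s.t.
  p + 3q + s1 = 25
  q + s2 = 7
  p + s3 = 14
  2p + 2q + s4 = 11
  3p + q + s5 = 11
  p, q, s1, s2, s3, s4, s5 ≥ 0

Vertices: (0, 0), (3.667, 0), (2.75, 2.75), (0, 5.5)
Evaluating z = 6p - 9q at each vertex:
  (0, 0): z = 0
  (3.667, 0): z = 22
  (2.75, 2.75): z = -8.25
  (0, 5.5): z = -49.5

The smallest value is z = -49.5, attained at (0, 5.5).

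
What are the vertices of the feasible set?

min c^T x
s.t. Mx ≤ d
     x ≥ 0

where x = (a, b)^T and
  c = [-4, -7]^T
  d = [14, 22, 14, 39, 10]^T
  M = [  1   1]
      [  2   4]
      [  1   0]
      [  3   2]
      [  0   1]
Each vertex is the intersection of two constraint boundaries that also satisfies all remaining constraints:
  a = 0 and b = 0 → (0, 0)
  2a + 4b = 22 and b = 0 → (11, 0)
  2a + 4b = 22 and a = 0 → (0, 5.5)

Vertices: (0, 0), (11, 0), (0, 5.5)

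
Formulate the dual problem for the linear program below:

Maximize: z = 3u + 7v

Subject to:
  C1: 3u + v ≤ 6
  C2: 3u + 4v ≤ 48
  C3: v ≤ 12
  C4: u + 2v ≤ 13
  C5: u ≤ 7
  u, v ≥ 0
Minimize: z = 6y1 + 48y2 + 12y3 + 13y4 + 7y5

Subject to:
  C1: -3y1 - 3y2 - y4 - y5 ≤ -3
  C2: -y1 - 4y2 - y3 - 2y4 ≤ -7
  y1, y2, y3, y4, y5 ≥ 0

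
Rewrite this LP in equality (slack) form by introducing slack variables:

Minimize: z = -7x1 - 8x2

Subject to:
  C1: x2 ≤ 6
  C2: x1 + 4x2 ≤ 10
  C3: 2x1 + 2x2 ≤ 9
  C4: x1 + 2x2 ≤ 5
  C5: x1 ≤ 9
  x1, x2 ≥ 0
min z = -7x1 - 8x2

s.t.
  x2 + s1 = 6
  x1 + 4x2 + s2 = 10
  2x1 + 2x2 + s3 = 9
  x1 + 2x2 + s4 = 5
  x1 + s5 = 9
  x1, x2, s1, s2, s3, s4, s5 ≥ 0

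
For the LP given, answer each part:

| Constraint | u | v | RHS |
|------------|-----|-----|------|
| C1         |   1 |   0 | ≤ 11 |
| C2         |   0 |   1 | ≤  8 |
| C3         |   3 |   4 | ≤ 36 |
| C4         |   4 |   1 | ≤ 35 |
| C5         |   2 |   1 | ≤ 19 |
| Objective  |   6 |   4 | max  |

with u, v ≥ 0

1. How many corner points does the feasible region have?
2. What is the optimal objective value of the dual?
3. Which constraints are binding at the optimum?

1. 5
2. 60 (by strong duality, equal to the primal optimum)
3. C3, C4, C5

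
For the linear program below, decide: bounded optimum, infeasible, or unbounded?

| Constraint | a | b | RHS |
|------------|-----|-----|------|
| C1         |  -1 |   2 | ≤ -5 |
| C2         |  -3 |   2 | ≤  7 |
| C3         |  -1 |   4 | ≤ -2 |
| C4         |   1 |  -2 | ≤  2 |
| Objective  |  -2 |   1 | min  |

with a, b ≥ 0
C4 requires a - 2b ≤ 2, while C1 (-a + 2b ≤ -5) is equivalent to a - 2b ≥ 5. Together they would need 5 ≤ a - 2b ≤ 2, which is impossible since 5 > 2. No point satisfies all constraints.

Infeasible — the constraint set is empty.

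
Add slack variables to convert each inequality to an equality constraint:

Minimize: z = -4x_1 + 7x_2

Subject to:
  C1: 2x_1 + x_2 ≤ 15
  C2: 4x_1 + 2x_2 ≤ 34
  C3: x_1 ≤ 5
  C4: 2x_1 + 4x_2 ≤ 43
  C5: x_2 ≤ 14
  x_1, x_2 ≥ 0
min z = -4x_1 + 7x_2

s.t.
  2x_1 + x_2 + s1 = 15
  4x_1 + 2x_2 + s2 = 34
  x_1 + s3 = 5
  2x_1 + 4x_2 + s4 = 43
  x_2 + s5 = 14
  x_1, x_2, s1, s2, s3, s4, s5 ≥ 0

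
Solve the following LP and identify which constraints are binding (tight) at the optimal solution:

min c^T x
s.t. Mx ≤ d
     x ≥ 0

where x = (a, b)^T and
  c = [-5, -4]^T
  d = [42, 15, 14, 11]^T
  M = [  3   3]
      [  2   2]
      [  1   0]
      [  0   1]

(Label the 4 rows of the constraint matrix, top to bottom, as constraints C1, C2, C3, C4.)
Optimal: a = 7.5, b = 0
Slack at optimum:
  C1: slack = 19.5
  C2: slack = 0 (binding)
  C3: slack = 6.5
  C4: slack = 11
  a ≥ 0: a = 7.5
  b ≥ 0: b = 0 (binding)
Binding constraints: C2, b ≥ 0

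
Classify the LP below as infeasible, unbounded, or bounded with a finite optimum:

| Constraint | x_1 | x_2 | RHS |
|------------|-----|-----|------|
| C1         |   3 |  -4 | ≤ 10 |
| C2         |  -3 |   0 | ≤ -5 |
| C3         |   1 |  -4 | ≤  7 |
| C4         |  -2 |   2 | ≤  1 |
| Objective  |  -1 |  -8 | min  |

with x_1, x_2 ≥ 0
Feasible point: (2, 0) satisfies every constraint, so the LP is feasible.
Direction d = (1, 1): for each constraint row a, a·d ≤ 0 —
  (3)(1) + (-4)(1) = -1 ≤ 0
  (-3)(1) + (0)(1) = -3 ≤ 0
  (1)(1) + (-4)(1) = -3 ≤ 0
  (-2)(1) + (2)(1) = 0 ≤ 0
and d ≥ 0, so (2, 0) + t·d stays feasible for every t ≥ 0. Along this ray z = -x_1 - 8x_2 changes by -9 per unit t, so z → −∞.

Unbounded — the objective can decrease without bound over the feasible region.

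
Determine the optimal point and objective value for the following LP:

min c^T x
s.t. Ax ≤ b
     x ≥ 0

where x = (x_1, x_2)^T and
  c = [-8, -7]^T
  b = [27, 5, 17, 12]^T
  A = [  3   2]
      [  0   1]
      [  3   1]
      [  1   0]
Each vertex is the intersection of two constraint boundaries that also satisfies all remaining constraints:
  x_1 = 0 and x_2 = 0 → (0, 0)
  3x_1 + x_2 = 17 and x_2 = 0 → (5.667, 0)
  x_2 = 5 and 3x_1 + x_2 = 17 → (4, 5)
  x_2 = 5 and x_1 = 0 → (0, 5)

Evaluating z = -8x_1 - 7x_2 at each vertex:
  (0, 0): z = 0
  (5.667, 0): z = -45.33
  (4, 5): z = -67
  (0, 5): z = -35

The minimum is at (4, 5) with z = -67.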